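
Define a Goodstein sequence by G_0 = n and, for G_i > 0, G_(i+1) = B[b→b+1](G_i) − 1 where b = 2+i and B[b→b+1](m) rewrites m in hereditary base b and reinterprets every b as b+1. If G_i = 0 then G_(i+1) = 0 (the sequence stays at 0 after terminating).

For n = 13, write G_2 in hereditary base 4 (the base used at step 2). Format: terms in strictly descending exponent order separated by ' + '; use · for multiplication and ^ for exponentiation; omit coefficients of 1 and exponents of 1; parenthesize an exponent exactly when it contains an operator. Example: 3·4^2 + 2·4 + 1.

G_0=13  [base 2] 2^(2 + 1) + 2^2 + 1  →[2↦3]→  3^(3 + 1) + 3^3 + 1 = 109  −1 ⇒ G_1=108
G_1=108  [base 3] 3^(3 + 1) + 3^3  →[3↦4]→  4^(4 + 1) + 4^4 = 1280  −1 ⇒ G_2=1279

4^(4 + 1) + 3·4^3 + 3·4^2 + 3·4 + 3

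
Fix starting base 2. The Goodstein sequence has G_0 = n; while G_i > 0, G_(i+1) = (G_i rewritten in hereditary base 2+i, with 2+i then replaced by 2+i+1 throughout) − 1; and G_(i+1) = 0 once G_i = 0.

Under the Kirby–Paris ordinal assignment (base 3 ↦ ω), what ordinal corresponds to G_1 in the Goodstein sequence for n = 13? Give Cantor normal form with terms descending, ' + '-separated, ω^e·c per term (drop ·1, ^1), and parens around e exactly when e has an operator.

G_0 = 13. HB_2(13) = 2^(2 + 1) + 2^2 + 1. Bump = 109. G_1 = 108.
G_1 = 108. HB_3(108) = 3^(3 + 1) + 3^3. Bump = 1280. G_2 = 1279.

ω^(ω + 1) + ω^ω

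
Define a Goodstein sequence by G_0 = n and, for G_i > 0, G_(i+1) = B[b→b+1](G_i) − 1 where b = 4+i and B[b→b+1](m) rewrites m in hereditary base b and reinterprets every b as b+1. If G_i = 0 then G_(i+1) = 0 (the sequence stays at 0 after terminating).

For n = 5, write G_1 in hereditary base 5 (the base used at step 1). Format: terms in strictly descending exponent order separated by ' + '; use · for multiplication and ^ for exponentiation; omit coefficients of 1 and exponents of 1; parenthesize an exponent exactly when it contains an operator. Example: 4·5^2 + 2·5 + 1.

5

5 —HB4→ 4 + 1 —bump→ 5 + 1 = 6 —(−1)→ 5
5 —HB5→ 5 —bump→ 6 = 6 —(−1)→ 5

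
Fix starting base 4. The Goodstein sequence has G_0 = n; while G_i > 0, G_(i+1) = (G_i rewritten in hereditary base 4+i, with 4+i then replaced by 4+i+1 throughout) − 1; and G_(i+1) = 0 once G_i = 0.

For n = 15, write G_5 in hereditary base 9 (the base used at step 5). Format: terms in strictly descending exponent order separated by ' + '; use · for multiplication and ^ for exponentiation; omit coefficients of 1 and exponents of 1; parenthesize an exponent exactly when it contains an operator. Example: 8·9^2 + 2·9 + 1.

base 4: 15 = 3·4 + 3; at 5: 3·5 + 3 = 18; next = 17
base 5: 17 = 3·5 + 2; at 6: 3·6 + 2 = 20; next = 19
base 6: 19 = 3·6 + 1; at 7: 3·7 + 1 = 22; next = 21
base 7: 21 = 3·7; at 8: 3·8 = 24; next = 23
base 8: 23 = 2·8 + 7; at 9: 2·9 + 7 = 25; next = 24
base 9: 24 = 2·9 + 6; at 10: 2·10 + 6 = 26; next = 25

2·9 + 6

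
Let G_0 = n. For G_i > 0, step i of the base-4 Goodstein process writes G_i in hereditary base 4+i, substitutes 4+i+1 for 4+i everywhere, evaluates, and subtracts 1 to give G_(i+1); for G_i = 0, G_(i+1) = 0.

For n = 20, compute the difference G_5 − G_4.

G_0=20  [base 4] 4^2 + 4  →[4↦5]→  5^2 + 5 = 30  −1 ⇒ G_1=29
G_1=29  [base 5] 5^2 + 4  →[5↦6]→  6^2 + 4 = 40  −1 ⇒ G_2=39
G_2=39  [base 6] 6^2 + 3  →[6↦7]→  7^2 + 3 = 52  −1 ⇒ G_3=51
G_3=51  [base 7] 7^2 + 2  →[7↦8]→  8^2 + 2 = 66  −1 ⇒ G_4=65
G_4=65  [base 8] 8^2 + 1  →[8↦9]→  9^2 + 1 = 82  −1 ⇒ G_5=81

16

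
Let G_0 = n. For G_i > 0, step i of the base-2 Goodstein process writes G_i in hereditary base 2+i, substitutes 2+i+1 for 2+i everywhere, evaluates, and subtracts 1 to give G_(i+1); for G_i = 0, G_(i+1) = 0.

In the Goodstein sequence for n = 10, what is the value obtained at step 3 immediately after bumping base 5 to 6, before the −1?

279936

base 2: 10 = 2^(2 + 1) + 2; at 3: 3^(3 + 1) + 3 = 84; next = 83
base 3: 83 = 3^(3 + 1) + 2; at 4: 4^(4 + 1) + 2 = 1026; next = 1025
base 4: 1025 = 4^(4 + 1) + 1; at 5: 5^(5 + 1) + 1 = 15626; next = 15625
base 5: 15625 = 5^(5 + 1); at 6: 6^(6 + 1) = 279936; next = 279935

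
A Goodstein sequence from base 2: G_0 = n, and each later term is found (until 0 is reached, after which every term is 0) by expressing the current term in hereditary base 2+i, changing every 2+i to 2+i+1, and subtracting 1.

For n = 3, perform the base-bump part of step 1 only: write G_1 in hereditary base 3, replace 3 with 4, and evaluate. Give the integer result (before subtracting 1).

4

G_0 = 3. HB_2(3) = 2 + 1. Bump = 4. G_1 = 3.
G_1 = 3. HB_3(3) = 3. Bump = 4. G_2 = 3.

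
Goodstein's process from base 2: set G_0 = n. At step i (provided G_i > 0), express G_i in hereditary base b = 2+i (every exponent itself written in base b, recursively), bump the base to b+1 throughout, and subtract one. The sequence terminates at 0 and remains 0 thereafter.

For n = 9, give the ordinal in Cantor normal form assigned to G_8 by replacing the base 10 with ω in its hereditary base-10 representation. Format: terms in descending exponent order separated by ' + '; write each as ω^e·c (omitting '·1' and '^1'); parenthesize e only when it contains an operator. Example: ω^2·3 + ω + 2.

G_0 = 9. HB_2(9) = 2^(2 + 1) + 1. Bump = 82. G_1 = 81.
G_1 = 81. HB_3(81) = 3^(3 + 1). Bump = 1024. G_2 = 1023.
G_2 = 1023. HB_4(1023) = 3·4^4 + 3·4^3 + 3·4^2 + 3·4 + 3. Bump = 9843. G_3 = 9842.
G_3 = 9842. HB_5(9842) = 3·5^5 + 3·5^3 + 3·5^2 + 3·5 + 2. Bump = 140744. G_4 = 140743.
G_4 = 140743. HB_6(140743) = 3·6^6 + 3·6^3 + 3·6^2 + 3·6 + 1. Bump = 2471827. G_5 = 2471826.
G_5 = 2471826. HB_7(2471826) = 3·7^7 + 3·7^3 + 3·7^2 + 3·7. Bump = 50333400. G_6 = 50333399.
G_6 = 50333399. HB_8(50333399) = 3·8^8 + 3·8^3 + 3·8^2 + 2·8 + 7. Bump = 1162263922. G_7 = 1162263921.
G_7 = 1162263921. HB_9(1162263921) = 3·9^9 + 3·9^3 + 3·9^2 + 2·9 + 6. Bump = 30000003326. G_8 = 30000003325.

ω^ω·3 + ω^3·3 + ω^2·3 + ω·2 + 5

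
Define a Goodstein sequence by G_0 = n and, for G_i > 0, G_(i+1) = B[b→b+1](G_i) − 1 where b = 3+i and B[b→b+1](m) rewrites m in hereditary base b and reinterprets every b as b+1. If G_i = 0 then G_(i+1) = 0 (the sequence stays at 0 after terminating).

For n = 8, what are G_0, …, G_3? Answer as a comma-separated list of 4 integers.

8, 9, 10, 11

(0) 8|_3 = 2·3 + 2 ↦ 2·4 + 2|_4 = 10 ⇒ 9
(1) 9|_4 = 2·4 + 1 ↦ 2·5 + 1|_5 = 11 ⇒ 10
(2) 10|_5 = 2·5 ↦ 2·6|_6 = 12 ⇒ 11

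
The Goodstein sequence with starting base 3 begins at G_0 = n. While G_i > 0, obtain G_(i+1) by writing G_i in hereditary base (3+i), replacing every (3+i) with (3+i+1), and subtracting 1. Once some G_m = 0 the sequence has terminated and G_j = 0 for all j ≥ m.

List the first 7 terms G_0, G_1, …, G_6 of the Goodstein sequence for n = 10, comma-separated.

10, 16, 24, 27, 30, 33, 36

step 0: 10 = 3^2 + 1; sub 4 for 3: 4^2 + 1; = 17; G_1 = 17−1 = 16
step 1: 16 = 4^2; sub 5 for 4: 5^2; = 25; G_2 = 25−1 = 24
step 2: 24 = 4·5 + 4; sub 6 for 5: 4·6 + 4; = 28; G_3 = 28−1 = 27
step 3: 27 = 4·6 + 3; sub 7 for 6: 4·7 + 3; = 31; G_4 = 31−1 = 30
step 4: 30 = 4·7 + 2; sub 8 for 7: 4·8 + 2; = 34; G_5 = 34−1 = 33
step 5: 33 = 4·8 + 1; sub 9 for 8: 4·9 + 1; = 37; G_6 = 37−1 = 36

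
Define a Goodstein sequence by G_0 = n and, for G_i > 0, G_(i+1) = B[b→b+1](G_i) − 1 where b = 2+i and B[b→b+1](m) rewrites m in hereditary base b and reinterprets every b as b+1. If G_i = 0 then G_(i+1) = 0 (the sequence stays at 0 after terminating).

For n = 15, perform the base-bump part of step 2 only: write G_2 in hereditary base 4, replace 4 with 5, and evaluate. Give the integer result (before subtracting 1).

18753

base 2: 15 = 2^(2 + 1) + 2^2 + 2 + 1; at 3: 3^(3 + 1) + 3^3 + 3 + 1 = 112; next = 111
base 3: 111 = 3^(3 + 1) + 3^3 + 3; at 4: 4^(4 + 1) + 4^4 + 4 = 1284; next = 1283
base 4: 1283 = 4^(4 + 1) + 4^4 + 3; at 5: 5^(5 + 1) + 5^5 + 3 = 18753; next = 18752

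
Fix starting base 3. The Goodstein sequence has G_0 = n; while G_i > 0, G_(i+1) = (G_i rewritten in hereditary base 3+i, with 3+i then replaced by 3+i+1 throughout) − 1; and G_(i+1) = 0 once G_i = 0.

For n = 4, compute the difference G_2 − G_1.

0

[0] 4 ≡ 3 + 1 (base 3). Lift 4: 5. −1: 4.
[1] 4 ≡ 4 (base 4). Lift 5: 5. −1: 4.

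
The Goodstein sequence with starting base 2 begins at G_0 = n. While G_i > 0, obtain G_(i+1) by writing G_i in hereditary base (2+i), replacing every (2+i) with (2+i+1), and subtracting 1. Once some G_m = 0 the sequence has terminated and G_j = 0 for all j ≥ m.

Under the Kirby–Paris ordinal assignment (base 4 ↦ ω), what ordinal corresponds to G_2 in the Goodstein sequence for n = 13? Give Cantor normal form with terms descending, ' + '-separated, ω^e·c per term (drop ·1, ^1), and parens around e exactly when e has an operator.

G_0 = 13. HB_2(13) = 2^(2 + 1) + 2^2 + 1. Bump = 109. G_1 = 108.
G_1 = 108. HB_3(108) = 3^(3 + 1) + 3^3. Bump = 1280. G_2 = 1279.
G_2 = 1279. HB_4(1279) = 4^(4 + 1) + 3·4^3 + 3·4^2 + 3·4 + 3. Bump = 16093. G_3 = 16092.

ω^(ω + 1) + ω^3·3 + ω^2·3 + ω·3 + 3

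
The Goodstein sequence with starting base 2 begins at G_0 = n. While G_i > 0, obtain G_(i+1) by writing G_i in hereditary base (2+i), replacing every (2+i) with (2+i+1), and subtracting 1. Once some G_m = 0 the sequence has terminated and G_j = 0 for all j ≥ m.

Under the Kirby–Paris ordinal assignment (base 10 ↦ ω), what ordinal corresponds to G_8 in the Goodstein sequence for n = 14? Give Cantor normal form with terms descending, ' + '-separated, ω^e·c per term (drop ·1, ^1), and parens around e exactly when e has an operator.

(0) 14|_2 = 2^(2 + 1) + 2^2 + 2 ↦ 3^(3 + 1) + 3^3 + 3|_3 = 111 ⇒ 110
(1) 110|_3 = 3^(3 + 1) + 3^3 + 2 ↦ 4^(4 + 1) + 4^4 + 2|_4 = 1282 ⇒ 1281
(2) 1281|_4 = 4^(4 + 1) + 4^4 + 1 ↦ 5^(5 + 1) + 5^5 + 1|_5 = 18751 ⇒ 18750
(3) 18750|_5 = 5^(5 + 1) + 5^5 ↦ 6^(6 + 1) + 6^6|_6 = 326592 ⇒ 326591
(4) 326591|_6 = 6^(6 + 1) + 5·6^5 + 5·6^4 + 5·6^3 + 5·6^2 + 5·6 + 5 ↦ 7^(7 + 1) + 5·7^5 + 5·7^4 + 5·7^3 + 5·7^2 + 5·7 + 5|_7 = 5862841 ⇒ 5862840
(5) 5862840|_7 = 7^(7 + 1) + 5·7^5 + 5·7^4 + 5·7^3 + 5·7^2 + 5·7 + 4 ↦ 8^(8 + 1) + 5·8^5 + 5·8^4 + 5·8^3 + 5·8^2 + 5·8 + 4|_8 = 134404972 ⇒ 134404971
(6) 134404971|_8 = 8^(8 + 1) + 5·8^5 + 5·8^4 + 5·8^3 + 5·8^2 + 5·8 + 3 ↦ 9^(9 + 1) + 5·9^5 + 5·9^4 + 5·9^3 + 5·9^2 + 5·9 + 3|_9 = 3487116549 ⇒ 3487116548
(7) 3487116548|_9 = 9^(9 + 1) + 5·9^5 + 5·9^4 + 5·9^3 + 5·9^2 + 5·9 + 2 ↦ 10^(10 + 1) + 5·10^5 + 5·10^4 + 5·10^3 + 5·10^2 + 5·10 + 2|_10 = 100000555552 ⇒ 100000555551
(8) 100000555551|_10 = 10^(10 + 1) + 5·10^5 + 5·10^4 + 5·10^3 + 5·10^2 + 5·10 + 1 ↦ 11^(11 + 1) + 5·11^5 + 5·11^4 + 5·11^3 + 5·11^2 + 5·11 + 1|_11 = 3138429262497 ⇒ 3138429262496

ω^(ω + 1) + ω^5·5 + ω^4·5 + ω^3·5 + ω^2·5 + ω·5 + 1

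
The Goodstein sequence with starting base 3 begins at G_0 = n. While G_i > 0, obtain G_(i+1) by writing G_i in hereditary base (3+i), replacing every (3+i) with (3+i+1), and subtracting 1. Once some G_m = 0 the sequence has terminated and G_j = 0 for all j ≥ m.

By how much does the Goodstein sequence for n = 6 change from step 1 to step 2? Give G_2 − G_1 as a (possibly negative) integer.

0

[0] 6 ≡ 2·3 (base 3). Lift 4: 8. −1: 7.
[1] 7 ≡ 4 + 3 (base 4). Lift 5: 8. −1: 7.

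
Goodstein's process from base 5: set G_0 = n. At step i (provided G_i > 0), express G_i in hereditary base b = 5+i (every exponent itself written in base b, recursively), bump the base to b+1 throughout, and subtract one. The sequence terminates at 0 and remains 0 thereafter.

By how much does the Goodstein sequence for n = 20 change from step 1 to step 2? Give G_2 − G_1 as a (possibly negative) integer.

2

(0) 20|_5 = 4·5 ↦ 4·6|_6 = 24 ⇒ 23
(1) 23|_6 = 3·6 + 5 ↦ 3·7 + 5|_7 = 26 ⇒ 25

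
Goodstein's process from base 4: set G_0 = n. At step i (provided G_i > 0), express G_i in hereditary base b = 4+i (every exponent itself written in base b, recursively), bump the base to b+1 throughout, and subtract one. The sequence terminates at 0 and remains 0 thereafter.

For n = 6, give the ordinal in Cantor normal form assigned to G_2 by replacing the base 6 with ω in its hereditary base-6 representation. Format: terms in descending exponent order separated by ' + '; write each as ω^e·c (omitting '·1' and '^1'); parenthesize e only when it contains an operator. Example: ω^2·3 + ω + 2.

ω

base 4: 6 = 4 + 2; at 5: 5 + 2 = 7; next = 6
base 5: 6 = 5 + 1; at 6: 6 + 1 = 7; next = 6
base 6: 6 = 6; at 7: 7 = 7; next = 6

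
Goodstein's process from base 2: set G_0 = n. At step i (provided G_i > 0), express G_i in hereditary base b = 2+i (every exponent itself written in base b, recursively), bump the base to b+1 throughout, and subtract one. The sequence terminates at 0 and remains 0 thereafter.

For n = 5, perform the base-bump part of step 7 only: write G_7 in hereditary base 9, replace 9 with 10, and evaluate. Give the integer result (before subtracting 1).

3326

5 —HB2→ 2^2 + 1 —bump→ 3^3 + 1 = 28 —(−1)→ 27
27 —HB3→ 3^3 —bump→ 4^4 = 256 —(−1)→ 255
255 —HB4→ 3·4^3 + 3·4^2 + 3·4 + 3 —bump→ 3·5^3 + 3·5^2 + 3·5 + 3 = 468 —(−1)→ 467
467 —HB5→ 3·5^3 + 3·5^2 + 3·5 + 2 —bump→ 3·6^3 + 3·6^2 + 3·6 + 2 = 776 —(−1)→ 775
775 —HB6→ 3·6^3 + 3·6^2 + 3·6 + 1 —bump→ 3·7^3 + 3·7^2 + 3·7 + 1 = 1198 —(−1)→ 1197
1197 —HB7→ 3·7^3 + 3·7^2 + 3·7 —bump→ 3·8^3 + 3·8^2 + 3·8 = 1752 —(−1)→ 1751
1751 —HB8→ 3·8^3 + 3·8^2 + 2·8 + 7 —bump→ 3·9^3 + 3·9^2 + 2·9 + 7 = 2455 —(−1)→ 2454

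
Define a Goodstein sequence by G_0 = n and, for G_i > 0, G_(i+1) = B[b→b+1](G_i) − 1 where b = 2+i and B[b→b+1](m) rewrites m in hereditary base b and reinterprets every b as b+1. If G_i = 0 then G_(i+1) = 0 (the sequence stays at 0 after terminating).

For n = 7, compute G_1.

30

(0) 7|_2 = 2^2 + 2 + 1 ↦ 3^3 + 3 + 1|_3 = 31 ⇒ 30
(1) 30|_3 = 3^3 + 3 ↦ 4^4 + 4|_4 = 260 ⇒ 259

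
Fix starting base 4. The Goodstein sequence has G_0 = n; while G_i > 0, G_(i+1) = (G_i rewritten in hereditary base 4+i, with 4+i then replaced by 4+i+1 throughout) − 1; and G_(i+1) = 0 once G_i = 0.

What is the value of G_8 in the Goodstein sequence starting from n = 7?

G_0 = 7. HB_4(7) = 4 + 3. Bump = 8. G_1 = 7.
G_1 = 7. HB_5(7) = 5 + 2. Bump = 8. G_2 = 7.
G_2 = 7. HB_6(7) = 6 + 1. Bump = 8. G_3 = 7.
G_3 = 7. HB_7(7) = 7. Bump = 8. G_4 = 7.
G_4 = 7. HB_8(7) = 7. Bump = 7. G_5 = 6.
G_5 = 6. HB_9(6) = 6. Bump = 6. G_6 = 5.
G_6 = 5. HB_10(5) = 5. Bump = 5. G_7 = 4.
G_7 = 4. HB_11(4) = 4. Bump = 4. G_8 = 3.
G_8 = 3. HB_12(3) = 3. Bump = 3. G_9 = 2.

3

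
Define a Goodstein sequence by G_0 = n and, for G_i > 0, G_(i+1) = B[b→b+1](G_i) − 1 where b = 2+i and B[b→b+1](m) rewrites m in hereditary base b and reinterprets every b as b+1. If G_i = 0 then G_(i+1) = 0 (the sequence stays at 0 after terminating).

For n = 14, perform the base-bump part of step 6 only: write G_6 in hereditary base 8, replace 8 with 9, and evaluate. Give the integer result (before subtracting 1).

3487116549

step 0: 14 = 2^(2 + 1) + 2^2 + 2; sub 3 for 2: 3^(3 + 1) + 3^3 + 3; = 111; G_1 = 111−1 = 110
step 1: 110 = 3^(3 + 1) + 3^3 + 2; sub 4 for 3: 4^(4 + 1) + 4^4 + 2; = 1282; G_2 = 1282−1 = 1281
step 2: 1281 = 4^(4 + 1) + 4^4 + 1; sub 5 for 4: 5^(5 + 1) + 5^5 + 1; = 18751; G_3 = 18751−1 = 18750
step 3: 18750 = 5^(5 + 1) + 5^5; sub 6 for 5: 6^(6 + 1) + 6^6; = 326592; G_4 = 326592−1 = 326591
step 4: 326591 = 6^(6 + 1) + 5·6^5 + 5·6^4 + 5·6^3 + 5·6^2 + 5·6 + 5; sub 7 for 6: 7^(7 + 1) + 5·7^5 + 5·7^4 + 5·7^3 + 5·7^2 + 5·7 + 5; = 5862841; G_5 = 5862841−1 = 5862840
step 5: 5862840 = 7^(7 + 1) + 5·7^5 + 5·7^4 + 5·7^3 + 5·7^2 + 5·7 + 4; sub 8 for 7: 8^(8 + 1) + 5·8^5 + 5·8^4 + 5·8^3 + 5·8^2 + 5·8 + 4; = 134404972; G_6 = 134404972−1 = 134404971
step 6: 134404971 = 8^(8 + 1) + 5·8^5 + 5·8^4 + 5·8^3 + 5·8^2 + 5·8 + 3; sub 9 for 8: 9^(9 + 1) + 5·9^5 + 5·9^4 + 5·9^3 + 5·9^2 + 5·9 + 3; = 3487116549; G_7 = 3487116549−1 = 3487116548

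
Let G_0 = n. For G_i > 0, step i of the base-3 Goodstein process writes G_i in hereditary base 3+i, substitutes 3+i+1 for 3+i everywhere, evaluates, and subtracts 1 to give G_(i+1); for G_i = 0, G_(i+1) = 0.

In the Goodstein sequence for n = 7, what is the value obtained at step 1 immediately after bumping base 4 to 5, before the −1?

10

step 0: 7 = 2·3 + 1; sub 4 for 3: 2·4 + 1; = 9; G_1 = 9−1 = 8
step 1: 8 = 2·4; sub 5 for 4: 2·5; = 10; G_2 = 10−1 = 9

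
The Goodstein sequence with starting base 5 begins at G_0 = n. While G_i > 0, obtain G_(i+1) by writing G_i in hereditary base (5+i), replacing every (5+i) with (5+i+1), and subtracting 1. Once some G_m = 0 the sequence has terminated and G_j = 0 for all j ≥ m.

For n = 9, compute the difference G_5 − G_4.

0

(0) 9|_5 = 5 + 4 ↦ 6 + 4|_6 = 10 ⇒ 9
(1) 9|_6 = 6 + 3 ↦ 7 + 3|_7 = 10 ⇒ 9
(2) 9|_7 = 7 + 2 ↦ 8 + 2|_8 = 10 ⇒ 9
(3) 9|_8 = 8 + 1 ↦ 9 + 1|_9 = 10 ⇒ 9
(4) 9|_9 = 9 ↦ 10|_10 = 10 ⇒ 9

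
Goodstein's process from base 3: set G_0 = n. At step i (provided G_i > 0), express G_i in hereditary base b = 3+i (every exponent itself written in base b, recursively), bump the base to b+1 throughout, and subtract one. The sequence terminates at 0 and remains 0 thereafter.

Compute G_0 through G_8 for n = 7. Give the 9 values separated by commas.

7, 8, 9, 9, 9, 9, 9, 9, 8

step 0: 7 = 2·3 + 1; sub 4 for 3: 2·4 + 1; = 9; G_1 = 9−1 = 8
step 1: 8 = 2·4; sub 5 for 4: 2·5; = 10; G_2 = 10−1 = 9
step 2: 9 = 5 + 4; sub 6 for 5: 6 + 4; = 10; G_3 = 10−1 = 9
step 3: 9 = 6 + 3; sub 7 for 6: 7 + 3; = 10; G_4 = 10−1 = 9
step 4: 9 = 7 + 2; sub 8 for 7: 8 + 2; = 10; G_5 = 10−1 = 9
step 5: 9 = 8 + 1; sub 9 for 8: 9 + 1; = 10; G_6 = 10−1 = 9
step 6: 9 = 9; sub 10 for 9: 10; = 10; G_7 = 10−1 = 9
step 7: 9 = 9; sub 11 for 10: 9; = 9; G_8 = 9−1 = 8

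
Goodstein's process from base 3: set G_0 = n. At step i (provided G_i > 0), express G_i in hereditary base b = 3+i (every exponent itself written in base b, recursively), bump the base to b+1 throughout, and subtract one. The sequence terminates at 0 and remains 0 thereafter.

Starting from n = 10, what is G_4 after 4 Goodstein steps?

30

G_0=10  [base 3] 3^2 + 1  →[3↦4]→  4^2 + 1 = 17  −1 ⇒ G_1=16
G_1=16  [base 4] 4^2  →[4↦5]→  5^2 = 25  −1 ⇒ G_2=24
G_2=24  [base 5] 4·5 + 4  →[5↦6]→  4·6 + 4 = 28  −1 ⇒ G_3=27
G_3=27  [base 6] 4·6 + 3  →[6↦7]→  4·7 + 3 = 31  −1 ⇒ G_4=30
G_4=30  [base 7] 4·7 + 2  →[7↦8]→  4·8 + 2 = 34  −1 ⇒ G_5=33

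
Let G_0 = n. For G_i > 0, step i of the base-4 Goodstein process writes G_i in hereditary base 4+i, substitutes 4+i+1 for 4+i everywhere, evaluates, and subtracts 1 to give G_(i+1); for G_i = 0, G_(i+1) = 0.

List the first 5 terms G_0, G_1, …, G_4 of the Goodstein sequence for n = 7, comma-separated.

7, 7, 7, 7, 7

step 0: 7 = 4 + 3; sub 5 for 4: 5 + 3; = 8; G_1 = 8−1 = 7
step 1: 7 = 5 + 2; sub 6 for 5: 6 + 2; = 8; G_2 = 8−1 = 7
step 2: 7 = 6 + 1; sub 7 for 6: 7 + 1; = 8; G_3 = 8−1 = 7
step 3: 7 = 7; sub 8 for 7: 8; = 8; G_4 = 8−1 = 7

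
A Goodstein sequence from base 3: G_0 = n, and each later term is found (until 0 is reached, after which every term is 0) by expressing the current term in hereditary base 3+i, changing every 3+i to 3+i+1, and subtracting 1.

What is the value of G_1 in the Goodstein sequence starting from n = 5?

5

(0) 5|_3 = 3 + 2 ↦ 4 + 2|_4 = 6 ⇒ 5
(1) 5|_4 = 4 + 1 ↦ 5 + 1|_5 = 6 ⇒ 5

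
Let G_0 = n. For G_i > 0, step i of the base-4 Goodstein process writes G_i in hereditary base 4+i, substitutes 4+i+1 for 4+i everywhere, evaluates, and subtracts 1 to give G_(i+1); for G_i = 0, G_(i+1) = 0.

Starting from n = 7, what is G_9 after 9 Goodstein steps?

2

G_0 = 7. HB_4(7) = 4 + 3. Bump = 8. G_1 = 7.
G_1 = 7. HB_5(7) = 5 + 2. Bump = 8. G_2 = 7.
G_2 = 7. HB_6(7) = 6 + 1. Bump = 8. G_3 = 7.
G_3 = 7. HB_7(7) = 7. Bump = 8. G_4 = 7.
G_4 = 7. HB_8(7) = 7. Bump = 7. G_5 = 6.
G_5 = 6. HB_9(6) = 6. Bump = 6. G_6 = 5.
G_6 = 5. HB_10(5) = 5. Bump = 5. G_7 = 4.
G_7 = 4. HB_11(4) = 4. Bump = 4. G_8 = 3.
G_8 = 3. HB_12(3) = 3. Bump = 3. G_9 = 2.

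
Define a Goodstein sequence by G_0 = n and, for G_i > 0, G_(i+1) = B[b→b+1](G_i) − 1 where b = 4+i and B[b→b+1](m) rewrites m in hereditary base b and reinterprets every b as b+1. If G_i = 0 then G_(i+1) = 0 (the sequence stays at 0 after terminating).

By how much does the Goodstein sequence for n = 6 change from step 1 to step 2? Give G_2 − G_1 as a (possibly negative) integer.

0

[0] 6 ≡ 4 + 2 (base 4). Lift 5: 7. −1: 6.
[1] 6 ≡ 5 + 1 (base 5). Lift 6: 7. −1: 6.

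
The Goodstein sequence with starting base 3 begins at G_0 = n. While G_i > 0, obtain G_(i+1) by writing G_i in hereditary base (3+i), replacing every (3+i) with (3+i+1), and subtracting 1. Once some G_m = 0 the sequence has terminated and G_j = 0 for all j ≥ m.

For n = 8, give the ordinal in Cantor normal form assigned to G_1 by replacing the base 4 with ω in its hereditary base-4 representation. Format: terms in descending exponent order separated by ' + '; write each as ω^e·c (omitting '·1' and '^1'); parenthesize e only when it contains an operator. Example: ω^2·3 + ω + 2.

step 0: 8 = 2·3 + 2; sub 4 for 3: 2·4 + 2; = 10; G_1 = 10−1 = 9
step 1: 9 = 2·4 + 1; sub 5 for 4: 2·5 + 1; = 11; G_2 = 11−1 = 10

ω·2 + 1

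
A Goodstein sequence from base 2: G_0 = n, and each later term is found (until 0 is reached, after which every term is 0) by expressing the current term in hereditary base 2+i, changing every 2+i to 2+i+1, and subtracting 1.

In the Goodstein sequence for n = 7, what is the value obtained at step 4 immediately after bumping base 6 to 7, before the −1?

G_0=7  [base 2] 2^2 + 2 + 1  →[2↦3]→  3^3 + 3 + 1 = 31  −1 ⇒ G_1=30
G_1=30  [base 3] 3^3 + 3  →[3↦4]→  4^4 + 4 = 260  −1 ⇒ G_2=259
G_2=259  [base 4] 4^4 + 3  →[4↦5]→  5^5 + 3 = 3128  −1 ⇒ G_3=3127
G_3=3127  [base 5] 5^5 + 2  →[5↦6]→  6^6 + 2 = 46658  −1 ⇒ G_4=46657

823544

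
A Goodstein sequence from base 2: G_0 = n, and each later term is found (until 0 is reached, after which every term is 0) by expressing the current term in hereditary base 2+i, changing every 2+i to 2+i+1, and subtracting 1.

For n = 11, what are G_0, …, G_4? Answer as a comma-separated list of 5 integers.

G_0 = 11. HB_2(11) = 2^(2 + 1) + 2 + 1. Bump = 85. G_1 = 84.
G_1 = 84. HB_3(84) = 3^(3 + 1) + 3. Bump = 1028. G_2 = 1027.
G_2 = 1027. HB_4(1027) = 4^(4 + 1) + 3. Bump = 15628. G_3 = 15627.
G_3 = 15627. HB_5(15627) = 5^(5 + 1) + 2. Bump = 279938. G_4 = 279937.

11, 84, 1027, 15627, 279937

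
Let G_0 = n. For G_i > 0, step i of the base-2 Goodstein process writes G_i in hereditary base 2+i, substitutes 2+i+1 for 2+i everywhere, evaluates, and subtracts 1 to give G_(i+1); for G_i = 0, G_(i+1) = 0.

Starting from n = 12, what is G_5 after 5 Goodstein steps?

5764910

12 —HB2→ 2^(2 + 1) + 2^2 —bump→ 3^(3 + 1) + 3^3 = 108 —(−1)→ 107
107 —HB3→ 3^(3 + 1) + 2·3^2 + 2·3 + 2 —bump→ 4^(4 + 1) + 2·4^2 + 2·4 + 2 = 1066 —(−1)→ 1065
1065 —HB4→ 4^(4 + 1) + 2·4^2 + 2·4 + 1 —bump→ 5^(5 + 1) + 2·5^2 + 2·5 + 1 = 15686 —(−1)→ 15685
15685 —HB5→ 5^(5 + 1) + 2·5^2 + 2·5 —bump→ 6^(6 + 1) + 2·6^2 + 2·6 = 280020 —(−1)→ 280019
280019 —HB6→ 6^(6 + 1) + 2·6^2 + 6 + 5 —bump→ 7^(7 + 1) + 2·7^2 + 7 + 5 = 5764911 —(−1)→ 5764910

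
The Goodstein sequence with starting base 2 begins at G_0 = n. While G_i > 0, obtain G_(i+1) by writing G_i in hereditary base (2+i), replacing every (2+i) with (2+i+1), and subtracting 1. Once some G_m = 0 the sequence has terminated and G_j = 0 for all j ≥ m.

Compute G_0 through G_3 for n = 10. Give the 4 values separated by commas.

10, 83, 1025, 15625

i=0: 10 = 2^(2 + 1) + 2 (b=2); 2→3: 3^(3 + 1) + 3 = 84; 84−1 = 83
i=1: 83 = 3^(3 + 1) + 2 (b=3); 3→4: 4^(4 + 1) + 2 = 1026; 1026−1 = 1025
i=2: 1025 = 4^(4 + 1) + 1 (b=4); 4→5: 5^(5 + 1) + 1 = 15626; 15626−1 = 15625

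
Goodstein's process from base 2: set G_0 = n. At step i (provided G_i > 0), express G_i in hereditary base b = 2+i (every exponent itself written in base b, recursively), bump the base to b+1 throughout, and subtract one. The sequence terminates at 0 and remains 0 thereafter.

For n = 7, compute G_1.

30

G_0=7  [base 2] 2^2 + 2 + 1  →[2↦3]→  3^3 + 3 + 1 = 31  −1 ⇒ G_1=30
G_1=30  [base 3] 3^3 + 3  →[3↦4]→  4^4 + 4 = 260  −1 ⇒ G_2=259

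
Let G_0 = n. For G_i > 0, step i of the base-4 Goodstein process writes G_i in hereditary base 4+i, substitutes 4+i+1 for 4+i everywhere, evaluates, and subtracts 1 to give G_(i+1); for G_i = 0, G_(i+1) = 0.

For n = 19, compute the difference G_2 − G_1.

(0) 19|_4 = 4^2 + 3 ↦ 5^2 + 3|_5 = 28 ⇒ 27
(1) 27|_5 = 5^2 + 2 ↦ 6^2 + 2|_6 = 38 ⇒ 37

10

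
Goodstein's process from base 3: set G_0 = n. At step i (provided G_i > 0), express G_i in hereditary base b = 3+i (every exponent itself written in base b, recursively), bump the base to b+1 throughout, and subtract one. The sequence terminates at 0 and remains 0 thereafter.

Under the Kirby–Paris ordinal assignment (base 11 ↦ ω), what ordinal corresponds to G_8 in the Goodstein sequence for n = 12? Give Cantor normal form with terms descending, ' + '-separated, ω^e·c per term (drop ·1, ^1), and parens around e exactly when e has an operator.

ω·7 + 4

base 3: 12 = 3^2 + 3; at 4: 4^2 + 4 = 20; next = 19
base 4: 19 = 4^2 + 3; at 5: 5^2 + 3 = 28; next = 27
base 5: 27 = 5^2 + 2; at 6: 6^2 + 2 = 38; next = 37
base 6: 37 = 6^2 + 1; at 7: 7^2 + 1 = 50; next = 49
base 7: 49 = 7^2; at 8: 8^2 = 64; next = 63
base 8: 63 = 7·8 + 7; at 9: 7·9 + 7 = 70; next = 69
base 9: 69 = 7·9 + 6; at 10: 7·10 + 6 = 76; next = 75
base 10: 75 = 7·10 + 5; at 11: 7·11 + 5 = 82; next = 81
base 11: 81 = 7·11 + 4; at 12: 7·12 + 4 = 88; next = 87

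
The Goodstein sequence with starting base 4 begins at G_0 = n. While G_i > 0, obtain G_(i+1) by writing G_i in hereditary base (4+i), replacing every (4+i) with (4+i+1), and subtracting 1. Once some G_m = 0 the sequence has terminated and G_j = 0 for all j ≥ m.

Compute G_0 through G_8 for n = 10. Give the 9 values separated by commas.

10, 11, 12, 13, 13, 13, 13, 13, 13

step 0: 10 = 2·4 + 2; sub 5 for 4: 2·5 + 2; = 12; G_1 = 12−1 = 11
step 1: 11 = 2·5 + 1; sub 6 for 5: 2·6 + 1; = 13; G_2 = 13−1 = 12
step 2: 12 = 2·6; sub 7 for 6: 2·7; = 14; G_3 = 14−1 = 13
step 3: 13 = 7 + 6; sub 8 for 7: 8 + 6; = 14; G_4 = 14−1 = 13
step 4: 13 = 8 + 5; sub 9 for 8: 9 + 5; = 14; G_5 = 14−1 = 13
step 5: 13 = 9 + 4; sub 10 for 9: 10 + 4; = 14; G_6 = 14−1 = 13
step 6: 13 = 10 + 3; sub 11 for 10: 11 + 3; = 14; G_7 = 14−1 = 13
step 7: 13 = 11 + 2; sub 12 for 11: 12 + 2; = 14; G_8 = 14−1 = 13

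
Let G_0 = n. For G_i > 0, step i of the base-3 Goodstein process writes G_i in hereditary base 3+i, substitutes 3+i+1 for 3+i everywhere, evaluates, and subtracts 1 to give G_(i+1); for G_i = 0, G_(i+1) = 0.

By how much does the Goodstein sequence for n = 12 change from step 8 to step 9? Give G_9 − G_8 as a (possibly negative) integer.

6

(0) 12|_3 = 3^2 + 3 ↦ 4^2 + 4|_4 = 20 ⇒ 19
(1) 19|_4 = 4^2 + 3 ↦ 5^2 + 3|_5 = 28 ⇒ 27
(2) 27|_5 = 5^2 + 2 ↦ 6^2 + 2|_6 = 38 ⇒ 37
(3) 37|_6 = 6^2 + 1 ↦ 7^2 + 1|_7 = 50 ⇒ 49
(4) 49|_7 = 7^2 ↦ 8^2|_8 = 64 ⇒ 63
(5) 63|_8 = 7·8 + 7 ↦ 7·9 + 7|_9 = 70 ⇒ 69
(6) 69|_9 = 7·9 + 6 ↦ 7·10 + 6|_10 = 76 ⇒ 75
(7) 75|_10 = 7·10 + 5 ↦ 7·11 + 5|_11 = 82 ⇒ 81
(8) 81|_11 = 7·11 + 4 ↦ 7·12 + 4|_12 = 88 ⇒ 87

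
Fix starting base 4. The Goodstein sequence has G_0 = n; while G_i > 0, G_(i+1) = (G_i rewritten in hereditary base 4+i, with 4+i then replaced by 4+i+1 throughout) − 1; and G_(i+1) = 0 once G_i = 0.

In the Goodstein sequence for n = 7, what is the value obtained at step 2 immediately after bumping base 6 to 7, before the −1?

step 0: 7 = 4 + 3; sub 5 for 4: 5 + 3; = 8; G_1 = 8−1 = 7
step 1: 7 = 5 + 2; sub 6 for 5: 6 + 2; = 8; G_2 = 8−1 = 7

8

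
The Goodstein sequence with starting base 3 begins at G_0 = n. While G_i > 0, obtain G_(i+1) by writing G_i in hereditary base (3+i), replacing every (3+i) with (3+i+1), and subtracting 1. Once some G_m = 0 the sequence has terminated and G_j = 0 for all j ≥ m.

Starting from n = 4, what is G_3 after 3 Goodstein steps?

i=0: 4 = 3 + 1 (b=3); 3→4: 4 + 1 = 5; 5−1 = 4
i=1: 4 = 4 (b=4); 4→5: 5 = 5; 5−1 = 4
i=2: 4 = 4 (b=5); 5→6: 4 = 4; 4−1 = 3
i=3: 3 = 3 (b=6); 6→7: 3 = 3; 3−1 = 2

3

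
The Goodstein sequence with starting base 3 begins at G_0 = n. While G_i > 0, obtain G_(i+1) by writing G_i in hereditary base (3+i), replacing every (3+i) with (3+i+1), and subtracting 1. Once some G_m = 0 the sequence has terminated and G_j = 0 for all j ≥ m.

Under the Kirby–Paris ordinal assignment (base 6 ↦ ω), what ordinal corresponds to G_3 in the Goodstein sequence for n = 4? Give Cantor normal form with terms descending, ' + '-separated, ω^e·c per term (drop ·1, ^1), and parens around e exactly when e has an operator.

3

step 0: 4 = 3 + 1; sub 4 for 3: 4 + 1; = 5; G_1 = 5−1 = 4
step 1: 4 = 4; sub 5 for 4: 5; = 5; G_2 = 5−1 = 4
step 2: 4 = 4; sub 6 for 5: 4; = 4; G_3 = 4−1 = 3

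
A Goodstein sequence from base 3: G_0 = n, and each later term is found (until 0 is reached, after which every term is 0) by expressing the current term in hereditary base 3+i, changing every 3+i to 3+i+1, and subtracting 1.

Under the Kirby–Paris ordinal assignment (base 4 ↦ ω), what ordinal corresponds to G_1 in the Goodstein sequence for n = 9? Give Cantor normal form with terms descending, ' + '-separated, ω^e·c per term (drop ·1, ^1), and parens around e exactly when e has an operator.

G_0 = 9. HB_3(9) = 3^2. Bump = 16. G_1 = 15.
G_1 = 15. HB_4(15) = 3·4 + 3. Bump = 18. G_2 = 17.

ω·3 + 3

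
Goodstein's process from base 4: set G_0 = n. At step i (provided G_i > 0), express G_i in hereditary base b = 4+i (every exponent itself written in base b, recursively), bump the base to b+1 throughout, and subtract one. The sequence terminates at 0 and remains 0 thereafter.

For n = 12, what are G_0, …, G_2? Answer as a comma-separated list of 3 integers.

12, 14, 15

12 —HB4→ 3·4 —bump→ 3·5 = 15 —(−1)→ 14
14 —HB5→ 2·5 + 4 —bump→ 2·6 + 4 = 16 —(−1)→ 15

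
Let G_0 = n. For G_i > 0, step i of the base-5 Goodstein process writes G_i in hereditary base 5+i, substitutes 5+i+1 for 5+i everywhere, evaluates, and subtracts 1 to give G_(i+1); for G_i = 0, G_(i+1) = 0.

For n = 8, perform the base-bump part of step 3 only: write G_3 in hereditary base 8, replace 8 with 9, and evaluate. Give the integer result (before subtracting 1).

(0) 8|_5 = 5 + 3 ↦ 6 + 3|_6 = 9 ⇒ 8
(1) 8|_6 = 6 + 2 ↦ 7 + 2|_7 = 9 ⇒ 8
(2) 8|_7 = 7 + 1 ↦ 8 + 1|_8 = 9 ⇒ 8
(3) 8|_8 = 8 ↦ 9|_9 = 9 ⇒ 8

9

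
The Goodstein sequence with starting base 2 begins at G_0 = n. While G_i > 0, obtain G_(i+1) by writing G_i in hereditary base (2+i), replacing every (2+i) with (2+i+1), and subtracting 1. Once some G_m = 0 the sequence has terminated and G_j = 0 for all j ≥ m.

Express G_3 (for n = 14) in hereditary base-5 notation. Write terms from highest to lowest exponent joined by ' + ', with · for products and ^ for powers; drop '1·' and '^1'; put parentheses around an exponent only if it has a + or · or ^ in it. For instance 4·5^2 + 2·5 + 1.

5^(5 + 1) + 5^5

G_0 = 14. HB_2(14) = 2^(2 + 1) + 2^2 + 2. Bump = 111. G_1 = 110.
G_1 = 110. HB_3(110) = 3^(3 + 1) + 3^3 + 2. Bump = 1282. G_2 = 1281.
G_2 = 1281. HB_4(1281) = 4^(4 + 1) + 4^4 + 1. Bump = 18751. G_3 = 18750.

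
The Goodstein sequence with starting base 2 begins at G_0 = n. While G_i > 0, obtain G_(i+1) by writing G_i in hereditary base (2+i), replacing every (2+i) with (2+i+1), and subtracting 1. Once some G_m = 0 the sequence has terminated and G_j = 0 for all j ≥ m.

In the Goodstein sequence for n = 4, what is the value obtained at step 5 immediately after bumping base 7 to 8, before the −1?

140

(0) 4|_2 = 2^2 ↦ 3^3|_3 = 27 ⇒ 26
(1) 26|_3 = 2·3^2 + 2·3 + 2 ↦ 2·4^2 + 2·4 + 2|_4 = 42 ⇒ 41
(2) 41|_4 = 2·4^2 + 2·4 + 1 ↦ 2·5^2 + 2·5 + 1|_5 = 61 ⇒ 60
(3) 60|_5 = 2·5^2 + 2·5 ↦ 2·6^2 + 2·6|_6 = 84 ⇒ 83
(4) 83|_6 = 2·6^2 + 6 + 5 ↦ 2·7^2 + 7 + 5|_7 = 110 ⇒ 109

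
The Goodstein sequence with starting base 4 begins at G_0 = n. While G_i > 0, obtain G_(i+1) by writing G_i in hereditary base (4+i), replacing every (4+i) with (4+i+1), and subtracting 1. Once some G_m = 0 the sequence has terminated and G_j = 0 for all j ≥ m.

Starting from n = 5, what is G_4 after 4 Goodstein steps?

G_0=5  [base 4] 4 + 1  →[4↦5]→  5 + 1 = 6  −1 ⇒ G_1=5
G_1=5  [base 5] 5  →[5↦6]→  6 = 6  −1 ⇒ G_2=5
G_2=5  [base 6] 5  →[6↦7]→  5 = 5  −1 ⇒ G_3=4
G_3=4  [base 7] 4  →[7↦8]→  4 = 4  −1 ⇒ G_4=3
G_4=3  [base 8] 3  →[8↦9]→  3 = 3  −1 ⇒ G_5=2

3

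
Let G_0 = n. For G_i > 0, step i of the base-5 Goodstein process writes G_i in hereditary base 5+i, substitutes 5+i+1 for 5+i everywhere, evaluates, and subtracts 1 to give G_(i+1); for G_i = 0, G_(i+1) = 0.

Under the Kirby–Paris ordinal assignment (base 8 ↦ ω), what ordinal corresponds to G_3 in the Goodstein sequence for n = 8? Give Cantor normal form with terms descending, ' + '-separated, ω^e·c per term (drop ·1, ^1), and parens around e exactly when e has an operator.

8 —HB5→ 5 + 3 —bump→ 6 + 3 = 9 —(−1)→ 8
8 —HB6→ 6 + 2 —bump→ 7 + 2 = 9 —(−1)→ 8
8 —HB7→ 7 + 1 —bump→ 8 + 1 = 9 —(−1)→ 8

ω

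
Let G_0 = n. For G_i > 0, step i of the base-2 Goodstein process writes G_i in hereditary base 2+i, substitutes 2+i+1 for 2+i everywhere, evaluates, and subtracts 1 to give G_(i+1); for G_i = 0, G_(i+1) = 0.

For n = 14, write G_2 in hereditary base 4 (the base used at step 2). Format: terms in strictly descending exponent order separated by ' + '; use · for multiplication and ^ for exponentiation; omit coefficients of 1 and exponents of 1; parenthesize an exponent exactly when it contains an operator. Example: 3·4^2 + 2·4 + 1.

4^(4 + 1) + 4^4 + 1

G_0=14  [base 2] 2^(2 + 1) + 2^2 + 2  →[2↦3]→  3^(3 + 1) + 3^3 + 3 = 111  −1 ⇒ G_1=110
G_1=110  [base 3] 3^(3 + 1) + 3^3 + 2  →[3↦4]→  4^(4 + 1) + 4^4 + 2 = 1282  −1 ⇒ G_2=1281
G_2=1281  [base 4] 4^(4 + 1) + 4^4 + 1  →[4↦5]→  5^(5 + 1) + 5^5 + 1 = 18751  −1 ⇒ G_3=18750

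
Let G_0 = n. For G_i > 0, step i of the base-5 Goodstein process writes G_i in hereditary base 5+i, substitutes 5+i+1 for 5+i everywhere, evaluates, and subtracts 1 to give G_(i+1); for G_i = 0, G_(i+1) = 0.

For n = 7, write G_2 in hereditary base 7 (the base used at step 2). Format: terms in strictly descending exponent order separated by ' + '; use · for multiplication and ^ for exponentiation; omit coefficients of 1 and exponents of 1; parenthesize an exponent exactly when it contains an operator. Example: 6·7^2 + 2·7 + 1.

7

i=0: 7 = 5 + 2 (b=5); 5→6: 6 + 2 = 8; 8−1 = 7
i=1: 7 = 6 + 1 (b=6); 6→7: 7 + 1 = 8; 8−1 = 7
i=2: 7 = 7 (b=7); 7→8: 8 = 8; 8−1 = 7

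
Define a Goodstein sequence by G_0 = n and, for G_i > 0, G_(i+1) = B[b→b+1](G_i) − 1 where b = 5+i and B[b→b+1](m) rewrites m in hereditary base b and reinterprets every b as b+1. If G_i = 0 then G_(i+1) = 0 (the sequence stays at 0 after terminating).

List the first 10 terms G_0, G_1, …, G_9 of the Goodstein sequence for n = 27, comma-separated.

27 —HB5→ 5^2 + 2 —bump→ 6^2 + 2 = 38 —(−1)→ 37
37 —HB6→ 6^2 + 1 —bump→ 7^2 + 1 = 50 —(−1)→ 49
49 —HB7→ 7^2 —bump→ 8^2 = 64 —(−1)→ 63
63 —HB8→ 7·8 + 7 —bump→ 7·9 + 7 = 70 —(−1)→ 69
69 —HB9→ 7·9 + 6 —bump→ 7·10 + 6 = 76 —(−1)→ 75
75 —HB10→ 7·10 + 5 —bump→ 7·11 + 5 = 82 —(−1)→ 81
81 —HB11→ 7·11 + 4 —bump→ 7·12 + 4 = 88 —(−1)→ 87
87 —HB12→ 7·12 + 3 —bump→ 7·13 + 3 = 94 —(−1)→ 93
93 —HB13→ 7·13 + 2 —bump→ 7·14 + 2 = 100 —(−1)→ 99

27, 37, 49, 63, 69, 75, 81, 87, 93, 99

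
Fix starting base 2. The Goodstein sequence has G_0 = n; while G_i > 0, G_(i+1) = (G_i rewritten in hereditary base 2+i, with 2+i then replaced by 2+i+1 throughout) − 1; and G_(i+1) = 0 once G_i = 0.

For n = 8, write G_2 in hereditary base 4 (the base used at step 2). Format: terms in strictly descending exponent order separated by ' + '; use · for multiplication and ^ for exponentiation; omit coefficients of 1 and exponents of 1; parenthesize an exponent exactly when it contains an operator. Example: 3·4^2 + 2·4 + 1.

2·4^4 + 2·4^2 + 2·4 + 1

(0) 8|_2 = 2^(2 + 1) ↦ 3^(3 + 1)|_3 = 81 ⇒ 80
(1) 80|_3 = 2·3^3 + 2·3^2 + 2·3 + 2 ↦ 2·4^4 + 2·4^2 + 2·4 + 2|_4 = 554 ⇒ 553
(2) 553|_4 = 2·4^4 + 2·4^2 + 2·4 + 1 ↦ 2·5^5 + 2·5^2 + 2·5 + 1|_5 = 6311 ⇒ 6310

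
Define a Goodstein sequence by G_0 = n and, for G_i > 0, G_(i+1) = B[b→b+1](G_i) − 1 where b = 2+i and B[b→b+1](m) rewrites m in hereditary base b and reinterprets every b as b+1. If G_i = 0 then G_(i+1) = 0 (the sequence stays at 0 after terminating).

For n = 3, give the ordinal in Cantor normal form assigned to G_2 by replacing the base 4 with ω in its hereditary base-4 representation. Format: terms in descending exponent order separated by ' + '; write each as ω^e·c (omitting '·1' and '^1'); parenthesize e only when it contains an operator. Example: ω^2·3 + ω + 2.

3

G_0=3  [base 2] 2 + 1  →[2↦3]→  3 + 1 = 4  −1 ⇒ G_1=3
G_1=3  [base 3] 3  →[3↦4]→  4 = 4  −1 ⇒ G_2=3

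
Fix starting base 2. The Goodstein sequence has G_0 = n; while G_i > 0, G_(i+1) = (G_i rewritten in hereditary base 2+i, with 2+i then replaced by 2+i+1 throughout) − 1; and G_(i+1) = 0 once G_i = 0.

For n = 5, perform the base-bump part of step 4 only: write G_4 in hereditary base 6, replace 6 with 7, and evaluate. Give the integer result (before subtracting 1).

(0) 5|_2 = 2^2 + 1 ↦ 3^3 + 1|_3 = 28 ⇒ 27
(1) 27|_3 = 3^3 ↦ 4^4|_4 = 256 ⇒ 255
(2) 255|_4 = 3·4^3 + 3·4^2 + 3·4 + 3 ↦ 3·5^3 + 3·5^2 + 3·5 + 3|_5 = 468 ⇒ 467
(3) 467|_5 = 3·5^3 + 3·5^2 + 3·5 + 2 ↦ 3·6^3 + 3·6^2 + 3·6 + 2|_6 = 776 ⇒ 775
(4) 775|_6 = 3·6^3 + 3·6^2 + 3·6 + 1 ↦ 3·7^3 + 3·7^2 + 3·7 + 1|_7 = 1198 ⇒ 1197

1198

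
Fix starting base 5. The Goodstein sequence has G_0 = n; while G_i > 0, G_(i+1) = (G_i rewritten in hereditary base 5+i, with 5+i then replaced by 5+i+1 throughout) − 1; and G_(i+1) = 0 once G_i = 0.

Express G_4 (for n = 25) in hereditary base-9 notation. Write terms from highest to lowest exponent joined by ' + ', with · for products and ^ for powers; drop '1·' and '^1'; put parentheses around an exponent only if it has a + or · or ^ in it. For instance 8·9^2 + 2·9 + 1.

5·9 + 2

G_0 = 25. HB_5(25) = 5^2. Bump = 36. G_1 = 35.
G_1 = 35. HB_6(35) = 5·6 + 5. Bump = 40. G_2 = 39.
G_2 = 39. HB_7(39) = 5·7 + 4. Bump = 44. G_3 = 43.
G_3 = 43. HB_8(43) = 5·8 + 3. Bump = 48. G_4 = 47.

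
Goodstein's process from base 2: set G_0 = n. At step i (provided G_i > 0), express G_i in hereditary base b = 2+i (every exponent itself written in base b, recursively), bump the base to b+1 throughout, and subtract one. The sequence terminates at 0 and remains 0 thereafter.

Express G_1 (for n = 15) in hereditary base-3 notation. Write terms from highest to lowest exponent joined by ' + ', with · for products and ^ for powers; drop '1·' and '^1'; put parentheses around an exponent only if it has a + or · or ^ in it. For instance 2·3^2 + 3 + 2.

i=0: 15 = 2^(2 + 1) + 2^2 + 2 + 1 (b=2); 2→3: 3^(3 + 1) + 3^3 + 3 + 1 = 112; 112−1 = 111
i=1: 111 = 3^(3 + 1) + 3^3 + 3 (b=3); 3→4: 4^(4 + 1) + 4^4 + 4 = 1284; 1284−1 = 1283

3^(3 + 1) + 3^3 + 3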